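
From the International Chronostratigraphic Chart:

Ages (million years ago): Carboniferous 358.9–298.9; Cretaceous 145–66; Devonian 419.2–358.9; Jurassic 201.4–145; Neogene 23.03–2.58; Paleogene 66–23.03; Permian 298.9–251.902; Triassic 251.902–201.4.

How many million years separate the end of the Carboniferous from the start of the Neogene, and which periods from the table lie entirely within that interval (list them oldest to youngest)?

The Carboniferous closes at 298.9 Ma and the Neogene opens at 23.03 Ma, so the interval is 298.9 − 23.03 = 275.87 Myr.
A period fits inside if it starts at or after 298.9 Ma and ends at or before 23.03 Ma; oldest first that gives Permian, Triassic, Jurassic, Cretaceous, Paleogene.

275.87 million years; Permian, Triassic, Jurassic, Cretaceous, Paleogene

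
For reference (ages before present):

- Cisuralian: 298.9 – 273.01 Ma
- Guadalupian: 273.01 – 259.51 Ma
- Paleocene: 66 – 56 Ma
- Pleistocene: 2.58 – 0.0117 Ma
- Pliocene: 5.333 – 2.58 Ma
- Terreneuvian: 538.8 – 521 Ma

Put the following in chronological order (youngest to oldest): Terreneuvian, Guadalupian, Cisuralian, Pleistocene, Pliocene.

Pleistocene, Pliocene, Guadalupian, Cisuralian, Terreneuvian

Sorting by start age (ascending Ma, since larger Ma = older): Pleistocene start 2.58, Pliocene start 5.333, Guadalupian start 273.01, Cisuralian start 298.9, Terreneuvian start 538.8.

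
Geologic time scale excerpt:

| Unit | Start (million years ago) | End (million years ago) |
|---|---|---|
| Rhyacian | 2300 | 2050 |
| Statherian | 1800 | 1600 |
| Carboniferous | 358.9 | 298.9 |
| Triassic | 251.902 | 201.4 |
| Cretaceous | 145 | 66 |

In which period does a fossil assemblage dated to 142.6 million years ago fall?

142.6 Ma lies between 145 and 66 Ma, so it falls in the Cretaceous.

Cretaceous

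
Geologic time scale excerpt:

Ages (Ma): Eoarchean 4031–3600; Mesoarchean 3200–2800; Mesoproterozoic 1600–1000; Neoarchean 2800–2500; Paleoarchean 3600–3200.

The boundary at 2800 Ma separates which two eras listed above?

The Mesoarchean ends at 2800 Ma and the Neoarchean begins at 2800 Ma, so they share that boundary.

Mesoarchean and Neoarchean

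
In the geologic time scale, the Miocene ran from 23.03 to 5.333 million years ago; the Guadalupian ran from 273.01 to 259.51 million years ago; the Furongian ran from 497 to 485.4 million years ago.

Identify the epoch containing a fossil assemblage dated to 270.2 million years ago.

Guadalupian

270.2 Ma lies between 273.01 and 259.51 Ma, so it falls in the Guadalupian.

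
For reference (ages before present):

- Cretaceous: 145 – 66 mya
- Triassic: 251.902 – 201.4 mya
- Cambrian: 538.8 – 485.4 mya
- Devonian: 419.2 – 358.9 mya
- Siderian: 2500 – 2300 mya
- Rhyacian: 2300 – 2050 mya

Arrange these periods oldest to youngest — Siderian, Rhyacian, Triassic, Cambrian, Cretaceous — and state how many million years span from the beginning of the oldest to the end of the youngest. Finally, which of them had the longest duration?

Siderian → Rhyacian → Cambrian → Triassic → Cretaceous; total span 2434 Myr; longest is Rhyacian

From the excerpt: Siderian 2500–2300; Rhyacian 2300–2050; Triassic 251.902–201.4; Cambrian 538.8–485.4; Cretaceous 145–66 (Ma).
Larger Ma is earlier, so the oldest is Siderian and the youngest is Cretaceous; oldest to youngest: Siderian, Rhyacian, Cambrian, Triassic, Cretaceous.
Oldest start 2500 minus youngest end 66 gives 2434 Myr overall.
Individual lengths (start − end): Siderian 200; Rhyacian 250; Cretaceous 79; Cambrian 53.4; Triassic 50.502. The largest is Rhyacian at 250 Myr.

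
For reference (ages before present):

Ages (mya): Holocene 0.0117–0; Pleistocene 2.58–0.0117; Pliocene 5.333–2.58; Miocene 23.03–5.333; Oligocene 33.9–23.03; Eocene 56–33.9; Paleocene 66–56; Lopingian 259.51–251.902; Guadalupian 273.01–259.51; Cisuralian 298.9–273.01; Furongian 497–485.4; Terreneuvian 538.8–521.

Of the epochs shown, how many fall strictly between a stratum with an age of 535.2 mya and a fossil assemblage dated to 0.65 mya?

9

The older date is 535.2 Ma and the younger is 0.65 Ma.
Epochs with start < 535.2 and end > 0.65 Ma: Furongian (497–485.4), Cisuralian (298.9–273.01), Guadalupian (273.01–259.51), Lopingian (259.51–251.902), Paleocene (66–56), Eocene (56–33.9), Oligocene (33.9–23.03), Miocene (23.03–5.333), Pliocene (5.333–2.58).
That is 9 complete epochs.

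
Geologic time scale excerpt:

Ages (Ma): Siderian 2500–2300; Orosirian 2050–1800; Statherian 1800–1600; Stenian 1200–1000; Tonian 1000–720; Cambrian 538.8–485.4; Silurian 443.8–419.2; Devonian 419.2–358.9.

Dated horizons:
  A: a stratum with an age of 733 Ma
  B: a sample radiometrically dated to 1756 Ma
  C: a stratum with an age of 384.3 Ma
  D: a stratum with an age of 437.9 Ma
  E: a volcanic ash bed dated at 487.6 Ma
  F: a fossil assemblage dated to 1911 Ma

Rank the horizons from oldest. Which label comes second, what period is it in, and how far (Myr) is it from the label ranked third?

B, in the Statherian; 1023 million years to A

Larger Ma means older, so oldest first: F 1911 > B 1756 > A 733 > E 487.6 > D 437.9 > C 384.3.
Counting 2 along gives B (1756 Ma); the excerpt puts that inside the Statherian, 1800–1600 Ma.
Next in line is A (733 Ma), and 1756 − 733 = 1023 Myr.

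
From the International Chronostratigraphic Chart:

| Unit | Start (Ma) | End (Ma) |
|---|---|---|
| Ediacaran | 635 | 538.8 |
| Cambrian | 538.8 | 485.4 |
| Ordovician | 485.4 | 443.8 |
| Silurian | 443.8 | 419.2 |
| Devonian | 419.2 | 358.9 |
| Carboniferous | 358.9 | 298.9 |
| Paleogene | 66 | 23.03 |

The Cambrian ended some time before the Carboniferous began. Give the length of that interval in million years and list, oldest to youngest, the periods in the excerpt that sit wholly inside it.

The Cambrian closes at 485.4 Ma and the Carboniferous opens at 358.9 Ma, so the interval is 485.4 − 358.9 = 126.5 Myr.
A period fits inside if it starts at or after 485.4 Ma and ends at or before 358.9 Ma; oldest first that gives Ordovician, Silurian, Devonian.

126.5 million years; Ordovician, Silurian, Devonian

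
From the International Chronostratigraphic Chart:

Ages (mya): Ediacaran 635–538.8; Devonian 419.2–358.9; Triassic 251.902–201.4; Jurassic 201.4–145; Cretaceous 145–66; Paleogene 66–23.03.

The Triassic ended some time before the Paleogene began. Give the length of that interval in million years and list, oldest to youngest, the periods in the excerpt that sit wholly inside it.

135.4 million years; Jurassic, Cretaceous

The Triassic closes at 201.4 Ma and the Paleogene opens at 66 Ma, so the interval is 201.4 − 66 = 135.4 Myr.
A period fits inside if it starts at or after 201.4 Ma and ends at or before 66 Ma; oldest first that gives Jurassic, Cretaceous.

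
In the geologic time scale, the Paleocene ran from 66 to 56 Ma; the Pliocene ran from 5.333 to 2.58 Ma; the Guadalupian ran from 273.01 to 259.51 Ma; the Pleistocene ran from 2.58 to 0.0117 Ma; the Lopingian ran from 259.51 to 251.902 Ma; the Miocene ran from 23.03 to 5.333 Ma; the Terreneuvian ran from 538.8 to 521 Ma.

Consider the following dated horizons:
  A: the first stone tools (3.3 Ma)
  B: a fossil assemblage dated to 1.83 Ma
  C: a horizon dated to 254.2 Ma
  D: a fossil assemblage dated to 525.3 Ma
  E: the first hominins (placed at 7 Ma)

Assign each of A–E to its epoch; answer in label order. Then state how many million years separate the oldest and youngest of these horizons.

A — Pliocene; B — Pleistocene; C — Lopingian; D — Terreneuvian; E — Miocene; span 523.47 million years

Match each age against the start–end ranges in the excerpt: A = 3.3 Ma → Pliocene (5.333–2.58); B = 1.83 Ma → Pleistocene (2.58–0.0117); C = 254.2 Ma → Lopingian (259.51–251.902); D = 525.3 Ma → Terreneuvian (538.8–521); E = 7 Ma → Miocene (23.03–5.333).
The largest age is 525.3 Ma and the smallest is 1.83 Ma; their difference is 523.47 Myr.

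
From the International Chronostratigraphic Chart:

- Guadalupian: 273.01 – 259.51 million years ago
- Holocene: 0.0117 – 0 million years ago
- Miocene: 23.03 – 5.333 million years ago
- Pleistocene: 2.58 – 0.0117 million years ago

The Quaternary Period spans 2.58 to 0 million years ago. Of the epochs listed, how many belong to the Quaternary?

Epochs inside 2.58–0 Ma: Pleistocene, Holocene — 2 in total.

2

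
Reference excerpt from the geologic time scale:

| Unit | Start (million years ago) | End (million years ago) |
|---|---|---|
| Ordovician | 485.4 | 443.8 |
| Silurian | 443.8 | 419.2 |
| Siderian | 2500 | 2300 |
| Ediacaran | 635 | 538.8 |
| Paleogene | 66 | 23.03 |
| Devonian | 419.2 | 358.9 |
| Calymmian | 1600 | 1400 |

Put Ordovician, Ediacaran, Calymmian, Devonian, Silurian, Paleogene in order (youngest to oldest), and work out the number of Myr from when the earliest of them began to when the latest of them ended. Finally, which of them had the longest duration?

Start ages (Ma): Calymmian 1600, Ediacaran 635, Ordovician 485.4, Silurian 443.8, Devonian 419.2, Paleogene 66.
Ordered youngest to oldest: Paleogene, Devonian, Silurian, Ordovician, Ediacaran, Calymmian.
Span = 1600 − 23.03 = 1576.97 Myr.
Durations: Ordovician 41.6, Devonian 60.3, Paleogene 42.97, Silurian 24.6, Calymmian 200, Ediacaran 96.2 → longest is Calymmian (200 Myr).

Paleogene → Devonian → Silurian → Ordovician → Ediacaran → Calymmian; total span 1576.97 Myr; longest is Calymmian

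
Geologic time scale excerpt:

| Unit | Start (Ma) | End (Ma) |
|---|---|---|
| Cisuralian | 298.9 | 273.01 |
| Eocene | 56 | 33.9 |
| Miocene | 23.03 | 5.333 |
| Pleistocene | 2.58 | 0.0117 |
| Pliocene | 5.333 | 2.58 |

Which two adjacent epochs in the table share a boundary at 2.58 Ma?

Pliocene and Pleistocene

The Pliocene ends at 2.58 Ma and the Pleistocene begins at 2.58 Ma, so they share that boundary.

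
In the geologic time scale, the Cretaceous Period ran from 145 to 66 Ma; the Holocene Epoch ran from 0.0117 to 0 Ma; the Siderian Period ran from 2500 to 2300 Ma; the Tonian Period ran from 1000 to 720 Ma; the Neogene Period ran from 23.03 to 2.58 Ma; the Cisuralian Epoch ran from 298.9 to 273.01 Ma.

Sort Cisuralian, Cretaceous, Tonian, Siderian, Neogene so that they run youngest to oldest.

Neogene, Cretaceous, Cisuralian, Tonian, Siderian

The oldest of these is Siderian (starts 2500 Ma) and the youngest is Neogene (ends 2.58 Ma).
In between, by decreasing start age: Tonian (1000), Cisuralian (298.9), Cretaceous (145).
Listing youngest first means reversing that sequence.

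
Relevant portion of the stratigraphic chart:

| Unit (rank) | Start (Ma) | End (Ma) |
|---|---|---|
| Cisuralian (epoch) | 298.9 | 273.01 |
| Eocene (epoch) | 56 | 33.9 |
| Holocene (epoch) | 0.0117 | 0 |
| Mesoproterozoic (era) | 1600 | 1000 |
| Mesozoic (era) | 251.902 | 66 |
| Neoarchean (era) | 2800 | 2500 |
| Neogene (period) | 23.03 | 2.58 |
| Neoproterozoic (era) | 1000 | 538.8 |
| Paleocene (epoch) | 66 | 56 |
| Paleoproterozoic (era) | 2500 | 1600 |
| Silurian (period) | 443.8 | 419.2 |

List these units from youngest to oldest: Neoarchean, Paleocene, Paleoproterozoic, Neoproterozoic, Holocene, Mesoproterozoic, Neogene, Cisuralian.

Holocene, Neogene, Paleocene, Cisuralian, Neoproterozoic, Mesoproterozoic, Paleoproterozoic, Neoarchean

Read off each span (Ma): Neoarchean 2800–2500; Paleocene 66–56; Paleoproterozoic 2500–1600; Neoproterozoic 1000–538.8; Holocene 0.0117–0; Mesoproterozoic 1600–1000; Neogene 23.03–2.58; Cisuralian 298.9–273.01.
Larger Ma is older, so oldest→youngest is Neoarchean, Paleoproterozoic, Mesoproterozoic, Neoproterozoic, Cisuralian, Paleocene, Neogene, Holocene; reverse it for youngest→oldest.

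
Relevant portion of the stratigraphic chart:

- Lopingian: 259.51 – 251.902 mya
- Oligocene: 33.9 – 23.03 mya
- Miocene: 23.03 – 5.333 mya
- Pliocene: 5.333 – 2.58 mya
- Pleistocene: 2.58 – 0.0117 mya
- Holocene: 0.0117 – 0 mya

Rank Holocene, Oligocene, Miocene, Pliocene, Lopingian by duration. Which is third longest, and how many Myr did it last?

Lopingian, 7.608 million years

Durations: Holocene 0.0117; Oligocene 10.87; Miocene 17.697; Pliocene 2.753; Lopingian 7.608 Myr.
Sorted longest-first: Miocene (17.697), Oligocene (10.87), Lopingian (7.608), Pliocene (2.753), Holocene (0.0117).
The third longest is Lopingian at 7.608 Myr.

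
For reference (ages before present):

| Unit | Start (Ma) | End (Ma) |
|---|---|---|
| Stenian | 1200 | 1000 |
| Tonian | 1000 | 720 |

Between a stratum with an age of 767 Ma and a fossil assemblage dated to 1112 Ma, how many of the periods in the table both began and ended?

0

Checking each listed span, none has both start < 1112 Ma and end > 767 Ma — every period straddles one of the two dates or lies outside them — so the count is 0.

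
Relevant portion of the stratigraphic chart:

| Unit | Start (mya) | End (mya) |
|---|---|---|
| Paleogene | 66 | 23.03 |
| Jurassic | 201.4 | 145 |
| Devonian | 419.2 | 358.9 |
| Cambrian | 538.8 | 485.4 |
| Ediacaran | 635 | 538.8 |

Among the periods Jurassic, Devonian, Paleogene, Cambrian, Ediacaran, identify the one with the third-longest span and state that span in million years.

Jurassic, 56.4 million years

Durations: Jurassic 56.4; Devonian 60.3; Paleogene 42.97; Cambrian 53.4; Ediacaran 96.2 Myr.
Sorted longest-first: Ediacaran (96.2), Devonian (60.3), Jurassic (56.4), Cambrian (53.4), Paleogene (42.97).
The third longest is Jurassic at 56.4 Myr.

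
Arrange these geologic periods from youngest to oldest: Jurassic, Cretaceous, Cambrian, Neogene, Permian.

Era membership (oldest first within each) — Paleozoic: Cambrian, Permian; Mesozoic: Jurassic, Cretaceous; Cenozoic: Neogene. Paleozoic precedes Mesozoic, which precedes Cenozoic. Concatenating the groups in that era order and then reversing gives youngest to oldest.

Neogene, Cretaceous, Jurassic, Permian, Cambrian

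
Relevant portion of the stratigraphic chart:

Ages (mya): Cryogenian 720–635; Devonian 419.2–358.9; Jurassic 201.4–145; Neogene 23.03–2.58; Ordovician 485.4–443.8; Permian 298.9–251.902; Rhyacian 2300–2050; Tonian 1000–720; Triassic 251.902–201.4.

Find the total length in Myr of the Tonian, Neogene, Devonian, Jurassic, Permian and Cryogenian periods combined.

Each duration: Tonian = 280; Neogene = 20.45; Devonian = 60.3; Jurassic = 56.4; Permian = 46.998; Cryogenian = 85.
Sum: 280 + 20.45 + 60.3 + 56.4 + 46.998 + 85 = 549.148 Myr.

549.148 million years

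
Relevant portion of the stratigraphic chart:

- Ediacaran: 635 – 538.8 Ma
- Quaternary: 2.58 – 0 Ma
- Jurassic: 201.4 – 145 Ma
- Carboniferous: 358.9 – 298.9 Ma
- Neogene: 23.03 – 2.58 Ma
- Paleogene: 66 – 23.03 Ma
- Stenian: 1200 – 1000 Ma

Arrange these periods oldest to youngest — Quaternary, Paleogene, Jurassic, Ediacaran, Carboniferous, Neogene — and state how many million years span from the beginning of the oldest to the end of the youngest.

From the excerpt: Quaternary 2.58–0; Paleogene 66–23.03; Jurassic 201.4–145; Ediacaran 635–538.8; Carboniferous 358.9–298.9; Neogene 23.03–2.58 (Ma).
Larger Ma is earlier, so the oldest is Ediacaran and the youngest is Quaternary; oldest to youngest: Ediacaran, Carboniferous, Jurassic, Paleogene, Neogene, Quaternary.
Oldest start 635 minus youngest end 0 gives 635 Myr overall.

Ediacaran → Carboniferous → Jurassic → Paleogene → Neogene → Quaternary; total span 635 Myr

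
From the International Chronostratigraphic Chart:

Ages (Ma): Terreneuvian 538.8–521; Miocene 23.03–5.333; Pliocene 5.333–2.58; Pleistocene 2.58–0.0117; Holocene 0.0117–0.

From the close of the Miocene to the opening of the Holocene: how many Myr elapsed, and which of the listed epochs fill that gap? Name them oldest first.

5.3213 million years; Pliocene, Pleistocene

End of Miocene = 5.333 Ma; start of Holocene = 0.0117 Ma.
Gap = 5.333 − 0.0117 = 5.3213 Myr.
Epochs wholly inside 5.333–0.0117 Ma: Pliocene (5.333–2.58), Pleistocene (2.58–0.0117).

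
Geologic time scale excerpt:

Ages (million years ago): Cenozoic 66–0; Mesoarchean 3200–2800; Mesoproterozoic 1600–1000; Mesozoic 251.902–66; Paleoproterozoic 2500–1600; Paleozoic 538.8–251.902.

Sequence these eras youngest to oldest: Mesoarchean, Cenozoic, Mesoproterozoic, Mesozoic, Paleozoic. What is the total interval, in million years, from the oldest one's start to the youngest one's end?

Cenozoic → Mesozoic → Paleozoic → Mesoproterozoic → Mesoarchean; total span 3200 Myr

Start ages (Ma): Mesoarchean 3200, Mesoproterozoic 1600, Paleozoic 538.8, Mesozoic 251.902, Cenozoic 66.
Ordered youngest to oldest: Cenozoic, Mesozoic, Paleozoic, Mesoproterozoic, Mesoarchean.
Span = 3200 − 0 = 3200 Myr.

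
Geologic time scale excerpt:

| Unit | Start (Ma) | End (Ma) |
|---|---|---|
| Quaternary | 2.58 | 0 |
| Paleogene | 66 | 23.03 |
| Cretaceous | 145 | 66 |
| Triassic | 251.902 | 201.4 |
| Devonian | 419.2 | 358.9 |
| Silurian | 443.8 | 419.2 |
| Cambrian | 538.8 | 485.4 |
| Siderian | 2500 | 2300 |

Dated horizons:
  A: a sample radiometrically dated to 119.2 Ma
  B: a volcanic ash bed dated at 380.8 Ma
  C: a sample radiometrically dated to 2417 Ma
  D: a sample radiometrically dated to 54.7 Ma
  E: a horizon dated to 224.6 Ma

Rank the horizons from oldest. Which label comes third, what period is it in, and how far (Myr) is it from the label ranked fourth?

E, in the Triassic; 105.4 million years to A

Sorted oldest-first by Ma: C (2417), B (380.8), E (224.6), A (119.2), D (54.7).
The third oldest is E at 224.6 Ma, which lies in 251.902–201.4 Ma: the Triassic.
The fourth oldest is A at 119.2 Ma; separation = |224.6 − 119.2| = 105.4 Myr.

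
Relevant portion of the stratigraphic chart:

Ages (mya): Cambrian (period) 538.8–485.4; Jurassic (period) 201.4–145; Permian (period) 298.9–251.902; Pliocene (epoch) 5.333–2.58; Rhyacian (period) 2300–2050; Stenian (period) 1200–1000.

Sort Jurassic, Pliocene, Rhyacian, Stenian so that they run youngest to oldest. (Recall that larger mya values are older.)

Pliocene, Jurassic, Stenian, Rhyacian

Read off each span (Ma): Jurassic 201.4–145; Pliocene 5.333–2.58; Rhyacian 2300–2050; Stenian 1200–1000.
Larger Ma is older, so oldest→youngest is Rhyacian, Stenian, Jurassic, Pliocene; reverse it for youngest→oldest.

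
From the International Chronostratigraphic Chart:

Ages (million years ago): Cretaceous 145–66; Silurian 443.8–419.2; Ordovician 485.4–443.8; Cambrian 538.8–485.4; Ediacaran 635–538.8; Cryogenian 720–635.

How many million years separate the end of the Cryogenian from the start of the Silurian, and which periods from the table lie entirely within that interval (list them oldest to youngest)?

The Cryogenian closes at 635 Ma and the Silurian opens at 443.8 Ma, so the interval is 635 − 443.8 = 191.2 Myr.
A period fits inside if it starts at or after 635 Ma and ends at or before 443.8 Ma; oldest first that gives Ediacaran, Cambrian, Ordovician.

191.2 million years; Ediacaran, Cambrian, Ordovician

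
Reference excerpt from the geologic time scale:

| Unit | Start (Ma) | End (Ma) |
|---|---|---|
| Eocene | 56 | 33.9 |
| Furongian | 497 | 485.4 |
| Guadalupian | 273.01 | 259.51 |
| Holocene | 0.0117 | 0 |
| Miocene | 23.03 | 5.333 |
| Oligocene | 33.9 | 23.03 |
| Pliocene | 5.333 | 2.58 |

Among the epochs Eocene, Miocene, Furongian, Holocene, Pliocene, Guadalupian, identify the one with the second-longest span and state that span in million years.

Durations: Eocene 22.1; Miocene 17.697; Furongian 11.6; Holocene 0.0117; Pliocene 2.753; Guadalupian 13.5 Myr.
Sorted longest-first: Eocene (22.1), Miocene (17.697), Guadalupian (13.5), Furongian (11.6), Pliocene (2.753), Holocene (0.0117).
The second longest is Miocene at 17.697 Myr.

Miocene, 17.697 million years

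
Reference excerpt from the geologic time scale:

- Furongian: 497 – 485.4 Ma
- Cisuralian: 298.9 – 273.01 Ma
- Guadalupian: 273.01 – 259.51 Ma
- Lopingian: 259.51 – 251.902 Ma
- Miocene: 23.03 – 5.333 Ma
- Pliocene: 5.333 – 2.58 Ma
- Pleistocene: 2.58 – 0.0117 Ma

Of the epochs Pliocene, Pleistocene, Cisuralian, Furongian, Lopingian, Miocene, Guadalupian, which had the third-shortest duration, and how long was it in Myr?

Durations: Pliocene 2.753; Pleistocene 2.5683; Cisuralian 25.89; Furongian 11.6; Lopingian 7.608; Miocene 17.697; Guadalupian 13.5 Myr.
Sorted shortest-first: Pleistocene (2.5683), Pliocene (2.753), Lopingian (7.608), Furongian (11.6), Guadalupian (13.5), Miocene (17.697), Cisuralian (25.89).
The third shortest is Lopingian at 7.608 Myr.

Lopingian, 7.608 million years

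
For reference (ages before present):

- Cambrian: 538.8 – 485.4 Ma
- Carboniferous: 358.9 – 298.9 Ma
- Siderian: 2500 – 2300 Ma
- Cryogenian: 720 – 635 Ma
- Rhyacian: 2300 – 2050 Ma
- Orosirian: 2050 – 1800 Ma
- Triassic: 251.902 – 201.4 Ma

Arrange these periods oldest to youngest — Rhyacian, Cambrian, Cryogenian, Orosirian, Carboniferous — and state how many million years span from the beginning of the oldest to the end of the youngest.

Rhyacian → Orosirian → Cryogenian → Cambrian → Carboniferous; total span 2001.1 Myr

Start ages (Ma): Rhyacian 2300, Orosirian 2050, Cryogenian 720, Cambrian 538.8, Carboniferous 358.9.
Ordered oldest to youngest: Rhyacian, Orosirian, Cryogenian, Cambrian, Carboniferous.
Span = 2300 − 298.9 = 2001.1 Myr.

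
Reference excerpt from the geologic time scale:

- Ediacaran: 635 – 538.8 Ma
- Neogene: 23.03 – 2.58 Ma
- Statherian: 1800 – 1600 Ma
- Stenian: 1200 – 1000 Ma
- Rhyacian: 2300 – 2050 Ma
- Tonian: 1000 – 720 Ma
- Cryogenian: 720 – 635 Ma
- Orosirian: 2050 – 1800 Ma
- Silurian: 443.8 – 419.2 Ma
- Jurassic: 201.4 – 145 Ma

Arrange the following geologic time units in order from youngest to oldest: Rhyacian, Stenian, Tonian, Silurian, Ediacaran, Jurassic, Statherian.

Sorting by start age (ascending Ma, since larger Ma = older): Jurassic began 201.4, Silurian began 443.8, Ediacaran began 635, Tonian began 1000, Stenian began 1200, Statherian began 1800, Rhyacian began 2300.

Jurassic, then Silurian, then Ediacaran, then Tonian, then Stenian, then Statherian, then Rhyacian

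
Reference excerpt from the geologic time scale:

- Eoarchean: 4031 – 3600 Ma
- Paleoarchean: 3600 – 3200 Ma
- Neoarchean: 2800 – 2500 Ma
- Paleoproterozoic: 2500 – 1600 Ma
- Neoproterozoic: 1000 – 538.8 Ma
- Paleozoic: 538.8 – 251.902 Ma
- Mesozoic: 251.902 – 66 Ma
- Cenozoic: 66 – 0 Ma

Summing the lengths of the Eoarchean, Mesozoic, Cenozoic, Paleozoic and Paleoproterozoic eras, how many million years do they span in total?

1869.8 million years

Each duration: Eoarchean = 431; Mesozoic = 185.902; Cenozoic = 66; Paleozoic = 286.898; Paleoproterozoic = 900.
Sum: 431 + 185.902 + 66 + 286.898 + 900 = 1869.8 Myr.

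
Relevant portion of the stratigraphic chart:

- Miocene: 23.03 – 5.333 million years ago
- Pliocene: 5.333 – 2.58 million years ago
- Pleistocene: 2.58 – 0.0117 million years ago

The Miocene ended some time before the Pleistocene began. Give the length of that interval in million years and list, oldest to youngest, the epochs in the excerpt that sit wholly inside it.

The Miocene closes at 5.333 Ma and the Pleistocene opens at 2.58 Ma, so the interval is 5.333 − 2.58 = 2.753 Myr.
An epoch fits inside if it starts at or after 5.333 Ma and ends at or before 2.58 Ma; oldest first that gives Pliocene.

2.753 million years; Pliocene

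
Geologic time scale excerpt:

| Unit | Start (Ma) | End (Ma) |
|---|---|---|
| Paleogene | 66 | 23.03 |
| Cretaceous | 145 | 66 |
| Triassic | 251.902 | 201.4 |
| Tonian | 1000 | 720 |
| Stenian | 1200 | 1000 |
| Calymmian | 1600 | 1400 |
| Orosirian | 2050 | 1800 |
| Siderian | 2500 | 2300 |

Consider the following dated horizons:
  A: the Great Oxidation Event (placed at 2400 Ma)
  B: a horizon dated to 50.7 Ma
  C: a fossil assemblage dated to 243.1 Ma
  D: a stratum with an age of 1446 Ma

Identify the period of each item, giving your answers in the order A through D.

A: 2400 Ma lies in 2500–2300 Ma, so Siderian.
B: 50.7 Ma lies in 66–23.03 Ma, so Paleogene.
C: 243.1 Ma lies in 251.902–201.4 Ma, so Triassic.
D: 1446 Ma lies in 1600–1400 Ma, so Calymmian.

A — Siderian; B — Paleogene; C — Triassic; D — Calymmian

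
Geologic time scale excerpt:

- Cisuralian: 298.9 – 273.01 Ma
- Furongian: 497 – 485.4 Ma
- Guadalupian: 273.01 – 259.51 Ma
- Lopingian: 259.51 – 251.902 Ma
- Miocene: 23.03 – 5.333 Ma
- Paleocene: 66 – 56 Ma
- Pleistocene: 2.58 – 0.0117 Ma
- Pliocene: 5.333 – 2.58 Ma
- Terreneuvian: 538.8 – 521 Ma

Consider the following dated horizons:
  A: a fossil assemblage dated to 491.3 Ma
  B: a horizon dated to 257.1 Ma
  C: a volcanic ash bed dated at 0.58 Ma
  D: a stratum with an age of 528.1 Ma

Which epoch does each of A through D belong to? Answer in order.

Match each age against the start–end ranges in the excerpt: A = 491.3 Ma → Furongian (497–485.4); B = 257.1 Ma → Lopingian (259.51–251.902); C = 0.58 Ma → Pleistocene (2.58–0.0117); D = 528.1 Ma → Terreneuvian (538.8–521).

A — Furongian; B — Lopingian; C — Pleistocene; D — Terreneuvian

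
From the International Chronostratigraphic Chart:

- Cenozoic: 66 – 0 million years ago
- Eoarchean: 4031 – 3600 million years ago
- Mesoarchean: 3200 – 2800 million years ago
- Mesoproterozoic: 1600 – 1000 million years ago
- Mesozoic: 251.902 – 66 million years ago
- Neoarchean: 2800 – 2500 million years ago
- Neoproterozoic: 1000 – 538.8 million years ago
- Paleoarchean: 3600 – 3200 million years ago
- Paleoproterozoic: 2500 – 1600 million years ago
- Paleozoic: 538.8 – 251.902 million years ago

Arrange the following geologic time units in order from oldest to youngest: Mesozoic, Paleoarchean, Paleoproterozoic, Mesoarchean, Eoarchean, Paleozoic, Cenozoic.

Sorting by start age (descending Ma, since larger Ma = older): Eoarchean began 4031, Paleoarchean began 3600, Mesoarchean began 3200, Paleoproterozoic began 2500, Paleozoic began 538.8, Mesozoic began 251.902, Cenozoic began 66.

Eoarchean → Paleoarchean → Mesoarchean → Paleoproterozoic → Paleozoic → Mesozoic → Cenozoic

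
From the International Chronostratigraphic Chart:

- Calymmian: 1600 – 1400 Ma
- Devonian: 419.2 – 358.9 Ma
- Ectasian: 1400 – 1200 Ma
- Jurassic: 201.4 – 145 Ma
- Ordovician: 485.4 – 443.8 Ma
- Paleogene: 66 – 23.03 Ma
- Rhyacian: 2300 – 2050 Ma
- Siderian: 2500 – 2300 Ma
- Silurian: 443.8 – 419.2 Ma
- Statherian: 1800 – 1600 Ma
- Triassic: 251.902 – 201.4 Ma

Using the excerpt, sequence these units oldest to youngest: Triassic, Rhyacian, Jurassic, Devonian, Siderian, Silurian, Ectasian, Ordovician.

Read off each span (Ma): Triassic 251.902–201.4; Rhyacian 2300–2050; Jurassic 201.4–145; Devonian 419.2–358.9; Siderian 2500–2300; Silurian 443.8–419.2; Ectasian 1400–1200; Ordovician 485.4–443.8.
Larger Ma is older, so oldest→youngest is Siderian, Rhyacian, Ectasian, Ordovician, Silurian, Devonian, Triassic, Jurassic.

Siderian, Rhyacian, Ectasian, Ordovician, Silurian, Devonian, Triassic, Jurassic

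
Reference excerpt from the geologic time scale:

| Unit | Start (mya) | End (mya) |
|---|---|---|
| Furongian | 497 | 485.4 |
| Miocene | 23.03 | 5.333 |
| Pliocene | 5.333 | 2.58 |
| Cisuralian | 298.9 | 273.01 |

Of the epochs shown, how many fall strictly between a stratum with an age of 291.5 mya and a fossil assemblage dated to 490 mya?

The older date is 490 Ma and the younger is 291.5 Ma.
No epoch both begins after 490 Ma and ends before 291.5 Ma, so the count is 0.

0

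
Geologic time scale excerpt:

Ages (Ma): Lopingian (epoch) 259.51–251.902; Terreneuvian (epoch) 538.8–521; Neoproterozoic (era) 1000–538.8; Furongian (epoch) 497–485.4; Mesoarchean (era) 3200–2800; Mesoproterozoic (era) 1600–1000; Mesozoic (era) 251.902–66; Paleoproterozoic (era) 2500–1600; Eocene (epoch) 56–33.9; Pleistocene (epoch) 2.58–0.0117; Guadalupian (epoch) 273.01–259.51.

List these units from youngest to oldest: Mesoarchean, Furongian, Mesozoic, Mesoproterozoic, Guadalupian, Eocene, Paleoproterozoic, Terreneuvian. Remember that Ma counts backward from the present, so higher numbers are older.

Eocene, Mesozoic, Guadalupian, Furongian, Terreneuvian, Mesoproterozoic, Paleoproterozoic, Mesoarchean

Sorting by start age (ascending Ma, since larger Ma = older): Eocene began 56, Mesozoic began 251.902, Guadalupian began 273.01, Furongian began 497, Terreneuvian began 538.8, Mesoproterozoic began 1600, Paleoproterozoic began 2500, Mesoarchean began 3200.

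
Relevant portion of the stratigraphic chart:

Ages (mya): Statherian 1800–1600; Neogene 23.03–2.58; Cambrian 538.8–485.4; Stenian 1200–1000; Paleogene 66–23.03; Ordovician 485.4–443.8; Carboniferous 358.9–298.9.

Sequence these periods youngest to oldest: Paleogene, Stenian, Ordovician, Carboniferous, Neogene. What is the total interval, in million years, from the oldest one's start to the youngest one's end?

Neogene, Paleogene, Carboniferous, Ordovician, Stenian; total span 1197.42 Myr

Start ages (Ma): Stenian 1200, Ordovician 485.4, Carboniferous 358.9, Paleogene 66, Neogene 23.03.
Ordered youngest to oldest: Neogene, Paleogene, Carboniferous, Ordovician, Stenian.
Span = 1200 − 2.58 = 1197.42 Myr.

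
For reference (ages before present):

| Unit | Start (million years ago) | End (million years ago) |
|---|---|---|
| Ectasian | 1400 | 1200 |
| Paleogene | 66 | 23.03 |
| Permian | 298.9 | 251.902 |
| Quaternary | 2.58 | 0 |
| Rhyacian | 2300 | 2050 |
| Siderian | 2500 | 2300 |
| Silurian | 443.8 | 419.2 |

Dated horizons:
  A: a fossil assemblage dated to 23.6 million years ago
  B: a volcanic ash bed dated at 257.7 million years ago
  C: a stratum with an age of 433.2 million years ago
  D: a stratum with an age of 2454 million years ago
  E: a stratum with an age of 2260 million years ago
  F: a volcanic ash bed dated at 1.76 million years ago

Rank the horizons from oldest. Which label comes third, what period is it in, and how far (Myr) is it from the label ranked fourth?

Sorted oldest-first by Ma: D (2454), E (2260), C (433.2), B (257.7), A (23.6), F (1.76).
The third oldest is C at 433.2 Ma, which lies in 443.8–419.2 Ma: the Silurian.
The fourth oldest is B at 257.7 Ma; separation = |433.2 − 257.7| = 175.5 Myr.

C, in the Silurian; 175.5 million years to B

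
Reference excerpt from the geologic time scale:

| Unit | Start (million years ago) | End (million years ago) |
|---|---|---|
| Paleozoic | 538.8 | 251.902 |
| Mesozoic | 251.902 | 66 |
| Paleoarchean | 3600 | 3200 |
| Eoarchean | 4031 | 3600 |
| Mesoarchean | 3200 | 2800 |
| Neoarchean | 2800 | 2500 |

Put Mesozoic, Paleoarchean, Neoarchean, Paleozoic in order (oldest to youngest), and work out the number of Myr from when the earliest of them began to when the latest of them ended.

Paleoarchean, Neoarchean, Paleozoic, Mesozoic; total span 3534 Myr

From the excerpt: Mesozoic 251.902–66; Paleoarchean 3600–3200; Neoarchean 2800–2500; Paleozoic 538.8–251.902 (Ma).
Larger Ma is earlier, so the oldest is Paleoarchean and the youngest is Mesozoic; oldest to youngest: Paleoarchean, Neoarchean, Paleozoic, Mesozoic.
Oldest start 3600 minus youngest end 66 gives 3534 Myr overall.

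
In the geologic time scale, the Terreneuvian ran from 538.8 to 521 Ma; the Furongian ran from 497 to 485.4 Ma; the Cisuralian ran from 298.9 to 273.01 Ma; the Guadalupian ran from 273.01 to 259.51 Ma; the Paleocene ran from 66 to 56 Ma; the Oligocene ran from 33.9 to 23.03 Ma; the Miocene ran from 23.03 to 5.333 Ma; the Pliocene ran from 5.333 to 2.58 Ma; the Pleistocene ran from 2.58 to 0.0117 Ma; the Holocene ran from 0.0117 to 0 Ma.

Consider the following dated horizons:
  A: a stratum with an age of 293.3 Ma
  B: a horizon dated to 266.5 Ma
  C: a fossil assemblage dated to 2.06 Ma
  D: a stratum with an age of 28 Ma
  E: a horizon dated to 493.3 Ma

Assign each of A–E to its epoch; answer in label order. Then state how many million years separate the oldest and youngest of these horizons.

Match each age against the start–end ranges in the excerpt: A = 293.3 Ma → Cisuralian (298.9–273.01); B = 266.5 Ma → Guadalupian (273.01–259.51); C = 2.06 Ma → Pleistocene (2.58–0.0117); D = 28 Ma → Oligocene (33.9–23.03); E = 493.3 Ma → Furongian (497–485.4).
The largest age is 493.3 Ma and the smallest is 2.06 Ma; their difference is 491.24 Myr.

A — Cisuralian; B — Guadalupian; C — Pleistocene; D — Oligocene; E — Furongian; span 491.24 million years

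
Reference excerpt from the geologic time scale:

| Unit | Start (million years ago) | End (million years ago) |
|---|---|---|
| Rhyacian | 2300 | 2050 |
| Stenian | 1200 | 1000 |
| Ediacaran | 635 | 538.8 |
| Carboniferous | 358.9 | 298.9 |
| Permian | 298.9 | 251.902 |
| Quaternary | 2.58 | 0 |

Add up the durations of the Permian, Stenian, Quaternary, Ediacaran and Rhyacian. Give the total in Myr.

Each duration: Permian = 46.998; Stenian = 200; Quaternary = 2.58; Ediacaran = 96.2; Rhyacian = 250.
Sum: 46.998 + 200 + 2.58 + 96.2 + 250 = 595.778 Myr.

595.778 million years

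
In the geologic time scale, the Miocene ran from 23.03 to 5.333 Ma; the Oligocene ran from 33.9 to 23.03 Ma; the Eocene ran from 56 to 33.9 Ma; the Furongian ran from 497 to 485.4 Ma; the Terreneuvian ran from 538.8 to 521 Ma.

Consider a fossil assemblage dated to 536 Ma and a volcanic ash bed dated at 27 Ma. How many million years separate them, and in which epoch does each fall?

509 million years apart; the first in the Terreneuvian, the second in the Oligocene

Elapsed time: 536 − 27 = 509 Myr.
536 Ma lies within 538.8–521 Ma: Terreneuvian.
27 Ma lies within 33.9–23.03 Ma: Oligocene.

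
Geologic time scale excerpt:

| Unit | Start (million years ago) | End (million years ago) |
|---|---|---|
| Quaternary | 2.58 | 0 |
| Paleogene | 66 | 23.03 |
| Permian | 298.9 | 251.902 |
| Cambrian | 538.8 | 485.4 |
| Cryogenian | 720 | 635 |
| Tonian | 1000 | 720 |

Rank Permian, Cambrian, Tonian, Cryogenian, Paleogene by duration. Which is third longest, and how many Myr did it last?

Start − end for each: Permian 298.9 − 251.902 = 46.998; Cambrian 538.8 − 485.4 = 53.4; Tonian 1000 − 720 = 280; Cryogenian 720 − 635 = 85; Paleogene 66 − 23.03 = 42.97.
Ranking these from longest: Tonian > Cryogenian > Cambrian > Permian > Paleogene.
Position 3 in that ranking is Cambrian, which lasted 53.4 Myr.

Cambrian, 53.4 million years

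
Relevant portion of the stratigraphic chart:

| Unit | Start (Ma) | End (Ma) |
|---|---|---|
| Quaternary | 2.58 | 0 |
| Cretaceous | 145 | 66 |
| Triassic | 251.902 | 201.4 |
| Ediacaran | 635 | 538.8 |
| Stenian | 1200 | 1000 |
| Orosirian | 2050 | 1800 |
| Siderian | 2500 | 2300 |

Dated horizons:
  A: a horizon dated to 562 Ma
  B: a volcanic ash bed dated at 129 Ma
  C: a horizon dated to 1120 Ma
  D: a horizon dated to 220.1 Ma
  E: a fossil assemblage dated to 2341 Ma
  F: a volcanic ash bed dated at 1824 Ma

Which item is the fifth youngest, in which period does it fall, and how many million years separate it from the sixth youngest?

Smaller Ma means younger, so youngest first: B 129 < D 220.1 < A 562 < C 1120 < F 1824 < E 2341.
Counting 5 along gives F (1824 Ma); the excerpt puts that inside the Orosirian, 2050–1800 Ma.
Next in line is E (2341 Ma), and 2341 − 1824 = 517 Myr.

F, in the Orosirian; 517 million years to E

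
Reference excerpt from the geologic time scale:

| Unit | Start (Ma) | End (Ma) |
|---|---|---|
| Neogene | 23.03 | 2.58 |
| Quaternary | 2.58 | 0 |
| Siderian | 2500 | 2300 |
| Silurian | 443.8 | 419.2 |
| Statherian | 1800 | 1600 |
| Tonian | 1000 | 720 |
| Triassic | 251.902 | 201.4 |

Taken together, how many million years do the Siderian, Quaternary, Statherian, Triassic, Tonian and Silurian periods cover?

757.682 million years

Each duration: Siderian = 200; Quaternary = 2.58; Statherian = 200; Triassic = 50.502; Tonian = 280; Silurian = 24.6.
Sum: 200 + 2.58 + 200 + 50.502 + 280 + 24.6 = 757.682 Myr.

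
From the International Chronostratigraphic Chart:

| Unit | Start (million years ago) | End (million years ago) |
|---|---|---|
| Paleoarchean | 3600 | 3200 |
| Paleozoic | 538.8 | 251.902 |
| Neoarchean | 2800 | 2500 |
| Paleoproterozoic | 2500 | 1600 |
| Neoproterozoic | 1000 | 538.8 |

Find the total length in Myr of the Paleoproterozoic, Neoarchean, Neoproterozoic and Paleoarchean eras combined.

2061.2 million years

Each duration: Paleoproterozoic = 900; Neoarchean = 300; Neoproterozoic = 461.2; Paleoarchean = 400.
Sum: 900 + 300 + 461.2 + 400 = 2061.2 Myr.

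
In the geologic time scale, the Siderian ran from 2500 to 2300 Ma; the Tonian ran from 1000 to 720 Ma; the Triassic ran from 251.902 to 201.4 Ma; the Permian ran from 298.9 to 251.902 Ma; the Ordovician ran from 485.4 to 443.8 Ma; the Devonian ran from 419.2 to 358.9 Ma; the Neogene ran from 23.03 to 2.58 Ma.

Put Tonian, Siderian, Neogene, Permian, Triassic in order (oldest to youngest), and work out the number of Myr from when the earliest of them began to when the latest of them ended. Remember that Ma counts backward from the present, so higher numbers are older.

Siderian → Tonian → Permian → Triassic → Neogene; total span 2497.42 Myr

Start ages (Ma): Siderian 2500, Tonian 1000, Permian 298.9, Triassic 251.902, Neogene 23.03.
Ordered oldest to youngest: Siderian, Tonian, Permian, Triassic, Neogene.
Span = 2500 − 2.58 = 2497.42 Myr.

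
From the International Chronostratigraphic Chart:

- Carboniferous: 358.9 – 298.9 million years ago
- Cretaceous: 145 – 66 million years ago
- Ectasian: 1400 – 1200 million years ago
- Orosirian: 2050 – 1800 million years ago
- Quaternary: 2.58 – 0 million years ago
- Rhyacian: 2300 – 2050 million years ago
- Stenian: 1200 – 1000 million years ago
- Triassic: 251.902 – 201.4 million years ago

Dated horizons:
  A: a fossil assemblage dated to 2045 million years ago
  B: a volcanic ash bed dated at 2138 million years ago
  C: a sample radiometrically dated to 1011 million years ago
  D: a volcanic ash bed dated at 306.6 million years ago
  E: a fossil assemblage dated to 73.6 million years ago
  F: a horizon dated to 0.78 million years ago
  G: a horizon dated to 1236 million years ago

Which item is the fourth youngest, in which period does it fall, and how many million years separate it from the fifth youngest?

C, in the Stenian; 225 million years to G

Smaller Ma means younger, so youngest first: F 0.78 < E 73.6 < D 306.6 < C 1011 < G 1236 < A 2045 < B 2138.
Counting 4 along gives C (1011 Ma); the excerpt puts that inside the Stenian, 1200–1000 Ma.
Next in line is G (1236 Ma), and 1236 − 1011 = 225 Myr.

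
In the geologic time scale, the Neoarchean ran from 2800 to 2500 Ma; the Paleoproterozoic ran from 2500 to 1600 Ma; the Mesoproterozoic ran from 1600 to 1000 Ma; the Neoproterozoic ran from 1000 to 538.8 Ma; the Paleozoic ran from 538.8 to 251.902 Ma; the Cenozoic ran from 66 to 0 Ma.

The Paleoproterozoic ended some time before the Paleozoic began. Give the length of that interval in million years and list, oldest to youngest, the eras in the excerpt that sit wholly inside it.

1061.2 million years; Mesoproterozoic, Neoproterozoic

End of Paleoproterozoic = 1600 Ma; start of Paleozoic = 538.8 Ma.
Gap = 1600 − 538.8 = 1061.2 Myr.
Eras wholly inside 1600–538.8 Ma: Mesoproterozoic (1600–1000), Neoproterozoic (1000–538.8).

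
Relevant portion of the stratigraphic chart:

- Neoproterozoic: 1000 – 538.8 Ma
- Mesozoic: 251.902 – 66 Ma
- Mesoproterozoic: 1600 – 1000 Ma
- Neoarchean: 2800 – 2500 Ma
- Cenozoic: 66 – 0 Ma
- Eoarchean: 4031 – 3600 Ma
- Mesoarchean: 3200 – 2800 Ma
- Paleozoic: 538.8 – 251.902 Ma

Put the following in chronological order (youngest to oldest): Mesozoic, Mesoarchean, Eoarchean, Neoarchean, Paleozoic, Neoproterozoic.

Mesozoic, Paleozoic, Neoproterozoic, Neoarchean, Mesoarchean, Eoarchean

Sorting by start age (ascending Ma, since larger Ma = older): Mesozoic start 251.902, Paleozoic start 538.8, Neoproterozoic start 1000, Neoarchean start 2800, Mesoarchean start 3200, Eoarchean start 4031.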